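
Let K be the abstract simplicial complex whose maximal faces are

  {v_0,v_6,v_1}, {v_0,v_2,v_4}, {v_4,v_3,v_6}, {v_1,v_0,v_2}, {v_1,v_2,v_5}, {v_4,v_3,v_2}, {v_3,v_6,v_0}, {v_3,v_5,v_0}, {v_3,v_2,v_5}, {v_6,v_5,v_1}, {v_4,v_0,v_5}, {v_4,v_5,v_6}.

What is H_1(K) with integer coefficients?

We work with the vertex ordering v_0 < v_1 < v_2 < v_3 < v_4 < v_5 < v_6. The simplices of K, each written with vertices in increasing order, are:

  0-simplices (7): [v_0], [v_1], [v_2], [v_3], [v_4], [v_5], [v_6]
  1-simplices (18): (18 of them)
  2-simplices (12): (12 of them)

so the chain groups are C_0 ≅ Z^7, C_1 ≅ Z^18, C_2 ≅ Z^12.

The boundary map ∂_1: C_1 → C_0 maps an edge to its endpoints' difference, ∂[p,q] = q − p. For instance
  ∂[v_4,v_5] = [v_5] − [v_4].
The 7×18 boundary matrix has rank 6 and Smith normal form diag(1,1,1,1,1,1).

The boundary map ∂_2: C_2 → C_1 sends each 2-simplex [p,q,r] to [q,r] − [p,r] + [p,q]. For instance
  ∂[v_3,v_4,v_6] = [v_4,v_6] − [v_3,v_6] + [v_3,v_4],
  ∂[v_0,v_3,v_5] = [v_3,v_5] − [v_0,v_5] + [v_0,v_3].
The resulting 18×12 matrix has rank 12, and its Smith normal form has invariant factors (1,1,1,1,1,1,1,1,1,1,1,2).

Computing H_k = (kernel of ∂_k) / (image of ∂_{k+1}):

  H_1: rank ker ∂_1 − rank ∂_2 = (18 − 6) − 12 = 0, and ∂_2 has invariant factor 2 > 1, so H_1 = Z/2.

(K is a triangulation of the real projective plane RP^2.)

H_1 ≅ Z/2.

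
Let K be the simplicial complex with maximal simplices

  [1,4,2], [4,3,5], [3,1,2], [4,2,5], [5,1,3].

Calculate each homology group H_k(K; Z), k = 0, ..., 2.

Order the vertices as 1 < 2 < 3 < 4 < 5. Listing each simplex with vertices in this order, K has dimension 2 with simplices:

  0-simplices (5): [1], [2], [3], [4], [5]
  1-simplices (10): [1,2], [1,3], [1,4], [1,5], [2,3], [2,4], [2,5], [3,4], [3,5], [4,5]
  2-simplices (5): [1,2,3], [1,2,4], [1,3,5], [2,4,5], [3,4,5]

giving chain groups C_0 ≅ Z^5, C_1 ≅ Z^10, C_2 ≅ Z^5.

∂_1: C_1 → C_0 is given by ∂[p,q] = [q] − [p]. For instance
  ∂[2,3] = [3] − [2].
This gives a 5×10 integer matrix of rank 4; reducing to Smith normal form yields diagonal entries (1,1,1,1).

The boundary map ∂_2: C_2 → C_1 acts by ∂[p,q,r] = [q,r] − [p,r] + [p,q]. For instance
  ∂[1,2,3] = [2,3] − [1,3] + [1,2],
  ∂[1,3,5] = [3,5] − [1,5] + [1,3].
This gives a 10×5 integer matrix of rank 5; reducing to Smith normal form yields diagonal entries (1,1,1,1,1).

Now H_k = ker ∂_k / im ∂_{k+1}, so:

  H_0: rank C_0 − rank ∂_1 = 5 − 4 = 1, and the invariant factors of ∂_1 are all 1, so H_0 ≅ Z.
  H_1: rank ker ∂_1 − rank ∂_2 = (10 − 4) − 5 = 1, and the invariant factors of ∂_2 are all 1, so H_1 ≅ Z.
  H_2: rank ker ∂_2 − rank ∂_3 = (5 − 5) − 0 = 0, and there is no ∂_3, so H_2 ≅ 0.

As a check, the Euler characteristic is 5 − 10 + 5 = 0, which agrees with 1 − 1 + 0 = 0.

H_0 = Z,  H_1 = Z,  H_2 = 0.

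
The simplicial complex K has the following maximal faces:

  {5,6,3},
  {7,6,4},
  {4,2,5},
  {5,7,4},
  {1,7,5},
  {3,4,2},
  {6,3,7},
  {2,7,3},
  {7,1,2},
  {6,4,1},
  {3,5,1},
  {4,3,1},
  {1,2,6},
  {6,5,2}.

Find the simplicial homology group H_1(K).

Fix the vertex order 1 < 2 < 3 < 4 < 5 < 6 < 7 and write every simplex with vertices in increasing order. Then dim K = 2 and the simplices of K are:

  0-simplices (7): [1], [2], [3], [4], [5], [6], [7]
  1-simplices (21): [1,2], [1,3], [1,4], [1,5], [1,6], [1,7], [2,3], [2,4], [2,5], [2,6], [2,7], [3,4], [3,5], [3,6], [3,7], [4,5], [4,6], [4,7], [5,6], [5,7], [6,7]
  2-simplices (14): [1,2,6], [1,2,7], [1,3,4], [1,3,5], [1,4,6], [1,5,7], [2,3,4], [2,3,7], [2,4,5], [2,5,6], [3,5,6], [3,6,7], [4,5,7], [4,6,7]

giving chain groups C_0 ≅ Z^7, C_1 ≅ Z^21, C_2 ≅ Z^14.

Boundary ∂_1: C_1 → C_0 maps an edge to its endpoints' difference, ∂[p,q] = q − p. For instance
  ∂[2,7] = [7] − [2].
The resulting 7×21 matrix has rank 6, and its Smith normal form has invariant factors (1,1,1,1,1,1).

Boundary ∂_2: C_2 → C_1 acts by ∂[p,q,r] = [q,r] − [p,r] + [p,q]. For instance
  ∂[3,5,6] = [5,6] − [3,6] + [3,5],
  ∂[1,5,7] = [5,7] − [1,7] + [1,5].
This gives a 21×14 integer matrix of rank 13; reducing to Smith normal form yields diagonal entries (1,1,1,1,1,1,1,1,1,1,1,1,1).

From H_k ≅ ker(∂_k) / im(∂_{k+1}) we obtain:

  H_1: rank ker ∂_1 − rank ∂_2 = (21 − 6) − 13 = 2, and the invariant factors of ∂_2 are all 1, so H_1 = Z^2.

H_1 ≅ Z^2.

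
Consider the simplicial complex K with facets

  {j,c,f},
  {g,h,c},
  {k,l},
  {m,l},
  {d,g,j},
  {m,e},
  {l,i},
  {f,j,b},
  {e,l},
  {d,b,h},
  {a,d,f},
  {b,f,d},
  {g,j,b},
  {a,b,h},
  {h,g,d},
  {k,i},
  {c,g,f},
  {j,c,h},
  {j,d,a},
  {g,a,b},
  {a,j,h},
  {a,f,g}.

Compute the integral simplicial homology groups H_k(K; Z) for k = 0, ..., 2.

H_0 ≅ Z^2,  H_1 ≅ Z^4,  H_2 ≅ Z.

Fix the vertex order a < b < c < d < e < f < g < h < i < j < k < l < m and write every simplex with vertices in increasing order. Then dim K = 2 and the simplices of K are:

  0-simplices (13): a, b, c, d, e, f, g, h, i, j, k, l, m
  1-simplices (30): ab, ad, af, ag, ah, aj, bd, bf, bg, bh, bj, cf, cg, ch, cj, df, dg, dh, dj, el, em, fg, fj, gh, gj, hj, ik, il, kl, lm
  2-simplices (16): abg, abh, adf, adj, afg, ahj, bdf, bdh, bfj, bgj, cfg, cfj, cgh, chj, dgh, dgj

so the chain groups are C_0 ≅ Z^13, C_1 ≅ Z^30, C_2 ≅ Z^16.

The boundary map ∂_1: C_1 → C_0 sends each edge [p,q] (with p < q) to q − p. For instance
  ∂el = l − e.
As a 13×30 matrix over Z this has rank 11, with invariant factors (1,1,1,1,1,1,1,1,1,1,1).

The boundary map ∂_2: C_2 → C_1 maps a triangle to the signed sum of its edges. For instance
  ∂ahj = hj − aj + ah,
  ∂cfg = fg − cg + cf.
As a 30×16 matrix over Z this has rank 15, with invariant factors (1,1,1,1,1,1,1,1,1,1,1,1,1,1,1).

Computing H_k = (kernel of ∂_k) / (image of ∂_{k+1}):

  H_0: rank C_0 − rank ∂_1 = 13 − 11 = 2, and the invariant factors of ∂_1 are all 1, so H_0 ≅ Z^2.
  H_1: rank ker ∂_1 − rank ∂_2 = (30 − 11) − 15 = 4, and the invariant factors of ∂_2 are all 1, so H_1 ≅ Z^4.
  H_2: rank ker ∂_2 − rank ∂_3 = (16 − 15) − 0 = 1, and there is no ∂_3, so H_2 ≅ Z.

As a check, the Euler characteristic is 13 − 30 + 16 = -1, which agrees with 2 − 4 + 1 = -1.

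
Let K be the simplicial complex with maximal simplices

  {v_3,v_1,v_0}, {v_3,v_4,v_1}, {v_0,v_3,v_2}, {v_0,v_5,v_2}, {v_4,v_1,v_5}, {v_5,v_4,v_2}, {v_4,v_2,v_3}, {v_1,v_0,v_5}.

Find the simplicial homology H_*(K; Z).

Order the vertices as v_0 < v_1 < v_2 < v_3 < v_4 < v_5. Listing each simplex with vertices in this order, K has dimension 2 with simplices:

  0-simplices (6): [v_0], [v_1], [v_2], [v_3], [v_4], [v_5]
  1-simplices (12): [v_0,v_1], [v_0,v_2], [v_0,v_3], [v_0,v_5], [v_1,v_3], [v_1,v_4], [v_1,v_5], [v_2,v_3], [v_2,v_4], [v_2,v_5], [v_3,v_4], [v_4,v_5]
  2-simplices (8): [v_0,v_1,v_3], [v_0,v_1,v_5], [v_0,v_2,v_3], [v_0,v_2,v_5], [v_1,v_3,v_4], [v_1,v_4,v_5], [v_2,v_3,v_4], [v_2,v_4,v_5]

so the chain groups are C_0 ≅ Z^6, C_1 ≅ Z^12, C_2 ≅ Z^8.

∂_1: C_1 → C_0 maps an edge to its endpoints' difference, ∂[p,q] = q − p. For instance
  ∂[v_1,v_5] = [v_5] − [v_1].
The resulting 6×12 matrix has rank 5, and its Smith normal form has invariant factors (1,1,1,1,1).

The boundary map ∂_2: C_2 → C_1 acts by ∂[p,q,r] = [q,r] − [p,r] + [p,q]. For instance
  ∂[v_2,v_3,v_4] = [v_3,v_4] − [v_2,v_4] + [v_2,v_3],
  ∂[v_0,v_2,v_5] = [v_2,v_5] − [v_0,v_5] + [v_0,v_2].
The resulting 12×8 matrix has rank 7, and its Smith normal form has invariant factors (1,1,1,1,1,1,1).

Computing H_k = (kernel of ∂_k) / (image of ∂_{k+1}):

  H_0: rank C_0 − rank ∂_1 = 6 − 5 = 1, and the invariant factors of ∂_1 are all 1, so H_0 ≅ Z.
  H_1: rank ker ∂_1 − rank ∂_2 = (12 − 5) − 7 = 0, and the invariant factors of ∂_2 are all 1, so H_1 ≅ 0.
  H_2: rank ker ∂_2 − rank ∂_3 = (8 − 7) − 0 = 1, and there is no ∂_3, so H_2 ≅ Z.

As a check, the Euler characteristic is 6 − 12 + 8 = 2, which agrees with 1 − 0 + 1 = 2.
(K is a triangulation of the 2-sphere S^2.)

H_0 = Z,  H_1 = 0,  H_2 = Z.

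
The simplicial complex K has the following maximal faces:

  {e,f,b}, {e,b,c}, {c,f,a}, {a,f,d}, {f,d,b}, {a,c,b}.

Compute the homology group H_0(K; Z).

Fix the vertex order a < b < c < d < e < f and write every simplex with vertices in increasing order. Then dim K = 2 and the simplices of K are:

  0-simplices (6): a, b, c, d, e, f
  1-simplices (12): ab, ac, ad, af, bc, bd, be, bf, ce, cf, df, ef
  2-simplices (6): abc, acf, adf, bce, bdf, bef

giving chain groups C_0 ≅ Z^6, C_1 ≅ Z^12, C_2 ≅ Z^6.

∂_1: C_1 → C_0 is given by ∂[p,q] = [q] − [p].
As a 6×12 matrix over Z this has rank 5, with invariant factors (1,1,1,1,1).

The boundary map ∂_2: C_2 → C_1 sends each 2-simplex [p,q,r] to [q,r] − [p,r] + [p,q]. For instance
  ∂bce = ce − be + bc,
  ∂bdf = df − bf + bd.
The resulting 12×6 matrix has rank 6, and its Smith normal form has invariant factors (1,1,1,1,1,1).

Reading off H_k = ker ∂_k / im ∂_{k+1}:

  H_0: rank C_0 − rank ∂_1 = 6 − 5 = 1, and the invariant factors of ∂_1 are all 1, so H_0 ≅ Z.

(K is a triangulation of the cylinder S^1 x I.)

H_0 = Z.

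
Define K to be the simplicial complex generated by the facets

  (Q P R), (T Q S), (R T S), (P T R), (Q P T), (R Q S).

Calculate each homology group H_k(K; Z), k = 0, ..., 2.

Fix the vertex order P < Q < R < S < T and write every simplex with vertices in increasing order. Then dim K = 2 and the simplices of K are:

  0-simplices (5): P, Q, R, S, T
  1-simplices (9): PQ, PR, PT, QR, QS, QT, RS, RT, ST
  2-simplices (6): PQR, PQT, PRT, QRS, QST, RST

Hence C_0 ≅ Z^5, C_1 ≅ Z^9, C_2 ≅ Z^6.

∂_1: C_1 → C_0 is given by ∂[p,q] = [q] − [p]. For instance
  ∂RT = T − R.
As a 5×9 matrix over Z this has rank 4, with invariant factors (1,1,1,1).

∂_2: C_2 → C_1 acts by ∂[p,q,r] = [q,r] − [p,r] + [p,q]. For instance
  ∂PQT = QT − PT + PQ,
  ∂QST = ST − QT + QS.
The resulting 9×6 matrix has rank 5, and its Smith normal form has invariant factors (1,1,1,1,1).

Now H_k = ker ∂_k / im ∂_{k+1}, so:

  H_0: rank C_0 − rank ∂_1 = 5 − 4 = 1, and the invariant factors of ∂_1 are all 1, so H_0 = Z.
  H_1: rank ker ∂_1 − rank ∂_2 = (9 − 4) − 5 = 0, and the invariant factors of ∂_2 are all 1, so H_1 = 0.
  H_2: rank ker ∂_2 − rank ∂_3 = (6 − 5) − 0 = 1, and there is no ∂_3, so H_2 = Z.

(K is a triangulation of the 2-sphere S^2.)

H_0 = Z,  H_1 = 0,  H_2 = Z.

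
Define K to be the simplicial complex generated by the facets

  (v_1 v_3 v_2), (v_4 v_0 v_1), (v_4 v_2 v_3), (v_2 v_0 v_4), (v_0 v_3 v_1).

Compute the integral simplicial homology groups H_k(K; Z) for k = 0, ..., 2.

H_0 ≅ Z,  H_1 ≅ Z,  H_2 = 0.

Fix the vertex order v_0 < v_1 < v_2 < v_3 < v_4 and write every simplex with vertices in increasing order. Then dim K = 2 and the simplices of K are:

  0-simplices (5): [v_0], [v_1], [v_2], [v_3], [v_4]
  1-simplices (10): [v_0,v_1], [v_0,v_2], [v_0,v_3], [v_0,v_4], [v_1,v_2], [v_1,v_3], [v_1,v_4], [v_2,v_3], [v_2,v_4], [v_3,v_4]
  2-simplices (5): [v_0,v_1,v_3], [v_0,v_1,v_4], [v_0,v_2,v_4], [v_1,v_2,v_3], [v_2,v_3,v_4]

giving chain groups C_0 ≅ Z^5, C_1 ≅ Z^10, C_2 ≅ Z^5.

The boundary map ∂_1: C_1 → C_0 is given by ∂[p,q] = [q] − [p]. For instance
  ∂[v_0,v_1] = [v_1] − [v_0].
The resulting 5×10 matrix has rank 4, and its Smith normal form has invariant factors (1,1,1,1).

Boundary ∂_2: C_2 → C_1 maps a triangle to the signed sum of its edges. For instance
  ∂[v_0,v_1,v_4] = [v_1,v_4] − [v_0,v_4] + [v_0,v_1],
  ∂[v_0,v_2,v_4] = [v_2,v_4] − [v_0,v_4] + [v_0,v_2].
This gives a 10×5 integer matrix of rank 5; reducing to Smith normal form yields diagonal entries (1,1,1,1,1).

Computing H_k = (kernel of ∂_k) / (image of ∂_{k+1}):

  H_0: rank C_0 − rank ∂_1 = 5 − 4 = 1, and the invariant factors of ∂_1 are all 1, so H_0 ≅ Z.
  H_1: rank ker ∂_1 − rank ∂_2 = (10 − 4) − 5 = 1, and the invariant factors of ∂_2 are all 1, so H_1 ≅ Z.
  H_2: rank ker ∂_2 − rank ∂_3 = (5 − 5) − 0 = 0, and there is no ∂_3, so H_2 ≅ 0.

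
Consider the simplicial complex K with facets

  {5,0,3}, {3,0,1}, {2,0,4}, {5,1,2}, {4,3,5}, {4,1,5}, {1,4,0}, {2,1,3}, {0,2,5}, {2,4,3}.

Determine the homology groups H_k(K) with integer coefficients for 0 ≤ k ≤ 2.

H_0 = Z,  H_1 = Z/2,  H_2 = 0.

Order the vertices as 0 < 1 < 2 < 3 < 4 < 5. Listing each simplex with vertices in this order, K has dimension 2 with simplices:

  0-simplices (6): [0], [1], [2], [3], [4], [5]
  1-simplices (15): [0,1], [0,2], [0,3], [0,4], [0,5], [1,2], [1,3], [1,4], [1,5], [2,3], [2,4], [2,5], [3,4], [3,5], [4,5]
  2-simplices (10): [0,1,3], [0,1,4], [0,2,4], [0,2,5], [0,3,5], [1,2,3], [1,2,5], [1,4,5], [2,3,4], [3,4,5]

Hence C_0 ≅ Z^6, C_1 ≅ Z^15, C_2 ≅ Z^10.

∂_1: C_1 → C_0 is given by ∂[p,q] = [q] − [p].
As a 6×15 matrix over Z this has rank 5, with invariant factors (1,1,1,1,1).

Boundary ∂_2: C_2 → C_1 maps a triangle to the signed sum of its edges. For instance
  ∂[1,2,5] = [2,5] − [1,5] + [1,2],
  ∂[0,2,5] = [2,5] − [0,5] + [0,2].
This gives a 15×10 integer matrix of rank 10; reducing to Smith normal form yields diagonal entries (1,1,1,1,1,1,1,1,1,2).

Computing H_k = (kernel of ∂_k) / (image of ∂_{k+1}):

  H_0: rank C_0 − rank ∂_1 = 6 − 5 = 1, and the invariant factors of ∂_1 are all 1, so H_0 = Z.
  H_1: rank ker ∂_1 − rank ∂_2 = (15 − 5) − 10 = 0, and ∂_2 has invariant factor 2 > 1, so H_1 = Z/2.
  H_2: rank ker ∂_2 − rank ∂_3 = (10 − 10) − 0 = 0, and there is no ∂_3, so H_2 = 0.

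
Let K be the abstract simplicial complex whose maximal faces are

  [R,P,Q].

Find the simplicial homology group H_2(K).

Order the vertices as P < Q < R. Listing each simplex with vertices in this order, K has dimension 2 with simplices:

  0-simplices (3): P, Q, R
  1-simplices (3): PQ, PR, QR
  2-simplices (1): PQR

so the chain groups are C_0 ≅ Z^3, C_1 ≅ Z^3, C_2 ≅ Z^1.

Boundary ∂_1: C_1 → C_0 maps an edge to its endpoints' difference, ∂[p,q] = q − p.
The 3×3 boundary matrix has rank 2 and Smith normal form diag(1,1).

The boundary map ∂_2: C_2 → C_1 sends each 2-simplex [p,q,r] to [q,r] − [p,r] + [p,q]. For instance
  ∂PQR = QR − PR + PQ.
This gives a 3×1 integer matrix of rank 1; reducing to Smith normal form yields diagonal entries (1).

Now H_k = ker ∂_k / im ∂_{k+1}, so:

  H_2: rank ker ∂_2 − rank ∂_3 = (1 − 1) − 0 = 0, and there is no ∂_3, so H_2 = 0.

(K is a triangulation of the 2-simplex.)

H_2 = 0.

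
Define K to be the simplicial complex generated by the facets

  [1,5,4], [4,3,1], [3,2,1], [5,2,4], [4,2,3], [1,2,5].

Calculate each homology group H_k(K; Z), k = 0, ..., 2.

Order the vertices as 1 < 2 < 3 < 4 < 5. Listing each simplex with vertices in this order, K has dimension 2 with simplices:

  0-simplices (5): [1], [2], [3], [4], [5]
  1-simplices (9): [1,2], [1,3], [1,4], [1,5], [2,3], [2,4], [2,5], [3,4], [4,5]
  2-simplices (6): [1,2,3], [1,2,5], [1,3,4], [1,4,5], [2,3,4], [2,4,5]

Hence C_0 ≅ Z^5, C_1 ≅ Z^9, C_2 ≅ Z^6.

Boundary ∂_1: C_1 → C_0 maps an edge to its endpoints' difference, ∂[p,q] = q − p.
The resulting 5×9 matrix has rank 4, and its Smith normal form has invariant factors (1,1,1,1).

∂_2: C_2 → C_1 acts by ∂[p,q,r] = [q,r] − [p,r] + [p,q]. For instance
  ∂[1,4,5] = [4,5] − [1,5] + [1,4],
  ∂[2,3,4] = [3,4] − [2,4] + [2,3].
The resulting 9×6 matrix has rank 5, and its Smith normal form has invariant factors (1,1,1,1,1).

Now H_k = ker ∂_k / im ∂_{k+1}, so:

  H_0: rank C_0 − rank ∂_1 = 5 − 4 = 1, and the invariant factors of ∂_1 are all 1, so H_0 ≅ Z.
  H_1: rank ker ∂_1 − rank ∂_2 = (9 − 4) − 5 = 0, and the invariant factors of ∂_2 are all 1, so H_1 ≅ 0.
  H_2: rank ker ∂_2 − rank ∂_3 = (6 − 5) − 0 = 1, and there is no ∂_3, so H_2 ≅ Z.

H_0 ≅ Z,  H_1 = 0,  H_2 ≅ Z.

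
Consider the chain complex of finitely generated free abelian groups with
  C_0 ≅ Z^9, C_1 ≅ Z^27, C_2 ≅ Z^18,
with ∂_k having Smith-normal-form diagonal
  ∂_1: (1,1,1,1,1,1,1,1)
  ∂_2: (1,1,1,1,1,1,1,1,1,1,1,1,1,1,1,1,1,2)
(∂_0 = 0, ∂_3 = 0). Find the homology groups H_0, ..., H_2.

H_0 ≅ Z,  H_1 ≅ Z ⊕ Z/2Z,  H_2 = 0.

H_0: b_0 = 9 − 0 − 8 = 1; torsion from ∂_1 factors > 1: none. So H_0 ≅ Z.
H_1: b_1 = 27 − 8 − 18 = 1; torsion from ∂_2 factors > 1: [2]. So H_1 ≅ Z ⊕ Z/2Z.
H_2: b_2 = 18 − 18 − 0 = 0; torsion from ∂_3 factors > 1: none. So H_2 ≅ 0.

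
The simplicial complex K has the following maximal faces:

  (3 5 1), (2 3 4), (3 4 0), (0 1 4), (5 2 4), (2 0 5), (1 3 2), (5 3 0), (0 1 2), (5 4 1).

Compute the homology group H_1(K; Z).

H_1 ≅ Z_2.

Fix the vertex order 0 < 1 < 2 < 3 < 4 < 5 and write every simplex with vertices in increasing order. Then dim K = 2 and the simplices of K are:

  0-simplices (6): [0], [1], [2], [3], [4], [5]
  1-simplices (15): [0,1], [0,2], [0,3], [0,4], [0,5], [1,2], [1,3], [1,4], [1,5], [2,3], [2,4], [2,5], [3,4], [3,5], [4,5]
  2-simplices (10): [0,1,2], [0,1,4], [0,2,5], [0,3,4], [0,3,5], [1,2,3], [1,3,5], [1,4,5], [2,3,4], [2,4,5]

so the chain groups are C_0 ≅ Z^6, C_1 ≅ Z^15, C_2 ≅ Z^10.

The boundary map ∂_1: C_1 → C_0 maps an edge to its endpoints' difference, ∂[p,q] = q − p.
The 6×15 boundary matrix has rank 5 and Smith normal form diag(1,1,1,1,1).

Boundary ∂_2: C_2 → C_1 acts by ∂[p,q,r] = [q,r] − [p,r] + [p,q]. For instance
  ∂[0,2,5] = [2,5] − [0,5] + [0,2],
  ∂[0,1,4] = [1,4] − [0,4] + [0,1].
As a 15×10 matrix over Z this has rank 10, with invariant factors (1,1,1,1,1,1,1,1,1,2).

Reading off H_k = ker ∂_k / im ∂_{k+1}:

  H_1: rank ker ∂_1 − rank ∂_2 = (15 − 5) − 10 = 0, and ∂_2 has invariant factor 2 > 1, so H_1 = Z_2.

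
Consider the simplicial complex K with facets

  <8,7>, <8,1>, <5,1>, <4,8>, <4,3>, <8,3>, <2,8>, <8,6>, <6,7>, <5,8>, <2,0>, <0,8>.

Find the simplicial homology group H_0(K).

H_0 ≅ Z.

We work with the vertex ordering 0 < 1 < 2 < 3 < 4 < 5 < 6 < 7 < 8. The simplices of K, each written with vertices in increasing order, are:

  0-simplices (9): [0], [1], [2], [3], [4], [5], [6], [7], [8]
  1-simplices (12): [0,2], [0,8], [1,5], [1,8], [2,8], [3,4], [3,8], [4,8], [5,8], [6,7], [6,8], [7,8]

so the chain groups are C_0 ≅ Z^9, C_1 ≅ Z^12.

∂_1: C_1 → C_0 sends each edge [p,q] (with p < q) to q − p.
The resulting 9×12 matrix has rank 8, and its Smith normal form has invariant factors (1,1,1,1,1,1,1,1).

Reading off H_k = ker ∂_k / im ∂_{k+1}:

  H_0: rank C_0 − rank ∂_1 = 9 − 8 = 1, and the invariant factors of ∂_1 are all 1, so H_0 = Z.

(K is a triangulation of a wedge of 4 circles.)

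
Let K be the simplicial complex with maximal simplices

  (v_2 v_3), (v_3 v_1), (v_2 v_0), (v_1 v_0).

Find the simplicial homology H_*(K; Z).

Take the total order v_0 < v_1 < v_2 < v_3 on the vertex set. Then K (dimension 1) consists of the simplices:

  0-simplices (4): [v_0], [v_1], [v_2], [v_3]
  1-simplices (4): [v_0,v_1], [v_0,v_2], [v_1,v_3], [v_2,v_3]

Hence C_0 ≅ Z^4, C_1 ≅ Z^4.

Boundary ∂_1: C_1 → C_0 maps an edge to its endpoints' difference, ∂[p,q] = q − p.
The 4×4 boundary matrix has rank 3 and Smith normal form diag(1,1,1).

From H_k ≅ ker(∂_k) / im(∂_{k+1}) we obtain:

  H_0: rank C_0 − rank ∂_1 = 4 − 3 = 1, and the invariant factors of ∂_1 are all 1, so H_0 ≅ Z.
  H_1: rank ker ∂_1 − rank ∂_2 = (4 − 3) − 0 = 1, and there is no ∂_2, so H_1 ≅ Z.

(K is a triangulation of the circle S^1.)

H_0 ≅ Z,  H_1 ≅ Z.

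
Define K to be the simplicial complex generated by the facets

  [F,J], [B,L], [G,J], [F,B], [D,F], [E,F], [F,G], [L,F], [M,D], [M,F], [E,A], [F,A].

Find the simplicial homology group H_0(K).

H_0 = Z.

Fix the vertex order A < B < D < E < F < G < J < L < M and write every simplex with vertices in increasing order. Then dim K = 1 and the simplices of K are:

  0-simplices (9): A, B, D, E, F, G, J, L, M
  1-simplices (12): AE, AF, BF, BL, DF, DM, EF, FG, FJ, FL, FM, GJ

Hence C_0 ≅ Z^9, C_1 ≅ Z^12.

∂_1: C_1 → C_0 sends each edge [p,q] (with p < q) to q − p. For instance
  ∂FJ = J − F.
The 9×12 boundary matrix has rank 8 and Smith normal form diag(1,1,1,1,1,1,1,1).

From H_k ≅ ker(∂_k) / im(∂_{k+1}) we obtain:

  H_0: rank C_0 − rank ∂_1 = 9 − 8 = 1, and the invariant factors of ∂_1 are all 1, so H_0 = Z.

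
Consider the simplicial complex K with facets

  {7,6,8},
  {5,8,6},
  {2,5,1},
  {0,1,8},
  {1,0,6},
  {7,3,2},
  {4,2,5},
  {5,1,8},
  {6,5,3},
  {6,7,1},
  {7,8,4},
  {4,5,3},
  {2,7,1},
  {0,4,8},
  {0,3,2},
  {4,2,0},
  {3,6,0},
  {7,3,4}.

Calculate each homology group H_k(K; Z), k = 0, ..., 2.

K has 9 vertices, 27 edges, 18 triangles.
rank ∂_0 = 0, rank ∂_1 = 8 ⇒ b_0 = 9 − 0 − 8 = 1; all invariant factors of ∂_1 are 1 so no torsion. So H_0 = Z.
rank ∂_1 = 8, rank ∂_2 = 18 ⇒ b_1 = 27 − 8 − 18 = 1; ∂_2 has invariant factor(s) [2] giving torsion. So H_1 = Z ⊕ Z/2.
rank ∂_2 = 18, rank ∂_3 = 0 ⇒ b_2 = 18 − 18 − 0 = 0. So H_2 = 0.

H_0 ≅ Z,  H_1 ≅ Z ⊕ Z/2,  H_2 = 0.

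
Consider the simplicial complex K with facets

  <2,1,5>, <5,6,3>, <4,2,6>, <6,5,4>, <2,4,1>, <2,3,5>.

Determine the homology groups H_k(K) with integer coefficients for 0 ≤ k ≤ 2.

Order the vertices as 1 < 2 < 3 < 4 < 5 < 6. Listing each simplex with vertices in this order, K has dimension 2 with simplices:

  0-simplices (6): [1], [2], [3], [4], [5], [6]
  1-simplices (12): [1,2], [1,4], [1,5], [2,3], [2,4], [2,5], [2,6], [3,5], [3,6], [4,5], [4,6], [5,6]
  2-simplices (6): [1,2,4], [1,2,5], [2,3,5], [2,4,6], [3,5,6], [4,5,6]

Hence C_0 ≅ Z^6, C_1 ≅ Z^12, C_2 ≅ Z^6.

∂_1: C_1 → C_0 sends each edge [p,q] (with p < q) to q − p. For instance
  ∂[4,5] = [5] − [4].
The resulting 6×12 matrix has rank 5, and its Smith normal form has invariant factors (1,1,1,1,1).

The boundary map ∂_2: C_2 → C_1 maps a triangle to the signed sum of its edges. For instance
  ∂[3,5,6] = [5,6] − [3,6] + [3,5],
  ∂[4,5,6] = [5,6] − [4,6] + [4,5].
The resulting 12×6 matrix has rank 6, and its Smith normal form has invariant factors (1,1,1,1,1,1).

Now H_k = ker ∂_k / im ∂_{k+1}, so:

  H_0: rank C_0 − rank ∂_1 = 6 − 5 = 1, and the invariant factors of ∂_1 are all 1, so H_0 ≅ Z.
  H_1: rank ker ∂_1 − rank ∂_2 = (12 − 5) − 6 = 1, and the invariant factors of ∂_2 are all 1, so H_1 ≅ Z.
  H_2: rank ker ∂_2 − rank ∂_3 = (6 − 6) − 0 = 0, and there is no ∂_3, so H_2 ≅ 0.

(K is a triangulation of the cylinder S^1 x I.)

H_0 ≅ Z,  H_1 ≅ Z,  H_2 = 0.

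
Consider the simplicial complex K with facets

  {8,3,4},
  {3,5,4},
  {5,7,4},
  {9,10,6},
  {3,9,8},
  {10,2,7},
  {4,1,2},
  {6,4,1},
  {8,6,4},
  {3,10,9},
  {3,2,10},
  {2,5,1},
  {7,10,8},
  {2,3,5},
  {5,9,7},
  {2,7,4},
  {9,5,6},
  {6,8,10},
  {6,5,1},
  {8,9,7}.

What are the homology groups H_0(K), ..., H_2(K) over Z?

H_0 = Z,  H_1 = Z ⊕ Z/2Z,  H_2 = 0.

K has 10 vertices, 30 edges, 20 triangles.
rank ∂_0 = 0, rank ∂_1 = 9 ⇒ b_0 = 10 − 0 − 9 = 1; all invariant factors of ∂_1 are 1 so no torsion. So H_0 ≅ Z.
rank ∂_1 = 9, rank ∂_2 = 20 ⇒ b_1 = 30 − 9 − 20 = 1; ∂_2 has invariant factor(s) [2] giving torsion. So H_1 ≅ Z ⊕ Z/2Z.
rank ∂_2 = 20, rank ∂_3 = 0 ⇒ b_2 = 20 − 20 − 0 = 0. So H_2 ≅ 0.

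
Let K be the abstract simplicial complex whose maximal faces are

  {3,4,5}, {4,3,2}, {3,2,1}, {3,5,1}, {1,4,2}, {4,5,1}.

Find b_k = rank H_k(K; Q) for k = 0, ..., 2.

b_0 = 1, b_1 = 0, b_2 = 1.

K has 5 vertices, 9 edges, 6 triangles.
rank ∂_0 = 0, rank ∂_1 = 4 ⇒ b_0 = 5 − 0 − 4 = 1; all invariant factors of ∂_1 are 1 so no torsion. So H_0 ≅ Z.
rank ∂_1 = 4, rank ∂_2 = 5 ⇒ b_1 = 9 − 4 − 5 = 0; all invariant factors of ∂_2 are 1 so no torsion. So H_1 ≅ 0.
rank ∂_2 = 5, rank ∂_3 = 0 ⇒ b_2 = 6 − 5 − 0 = 1. So H_2 ≅ Z.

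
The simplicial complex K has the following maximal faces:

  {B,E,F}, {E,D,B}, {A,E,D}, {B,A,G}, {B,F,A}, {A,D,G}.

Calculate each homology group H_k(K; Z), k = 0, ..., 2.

H_0 ≅ Z,  H_1 ≅ Z,  H_2 = 0.

Fix the vertex order A < B < D < E < F < G and write every simplex with vertices in increasing order. Then dim K = 2 and the simplices of K are:

  0-simplices (6): A, B, D, E, F, G
  1-simplices (12): AB, AD, AE, AF, AG, BD, BE, BF, BG, DE, DG, EF
  2-simplices (6): ABF, ABG, ADE, ADG, BDE, BEF

so the chain groups are C_0 ≅ Z^6, C_1 ≅ Z^12, C_2 ≅ Z^6.

∂_1: C_1 → C_0 maps an edge to its endpoints' difference, ∂[p,q] = q − p. For instance
  ∂AG = G − A.
This gives a 6×12 integer matrix of rank 5; reducing to Smith normal form yields diagonal entries (1,1,1,1,1).

The boundary map ∂_2: C_2 → C_1 maps a triangle to the signed sum of its edges. For instance
  ∂ABF = BF − AF + AB,
  ∂ADE = DE − AE + AD.
This gives a 12×6 integer matrix of rank 6; reducing to Smith normal form yields diagonal entries (1,1,1,1,1,1).

Now H_k = ker ∂_k / im ∂_{k+1}, so:

  H_0: rank C_0 − rank ∂_1 = 6 − 5 = 1, and the invariant factors of ∂_1 are all 1, so H_0 ≅ Z.
  H_1: rank ker ∂_1 − rank ∂_2 = (12 − 5) − 6 = 1, and the invariant factors of ∂_2 are all 1, so H_1 ≅ Z.
  H_2: rank ker ∂_2 − rank ∂_3 = (6 − 6) − 0 = 0, and there is no ∂_3, so H_2 ≅ 0.

As a check, the Euler characteristic is 6 − 12 + 6 = 0, which agrees with 1 − 1 + 0 = 0.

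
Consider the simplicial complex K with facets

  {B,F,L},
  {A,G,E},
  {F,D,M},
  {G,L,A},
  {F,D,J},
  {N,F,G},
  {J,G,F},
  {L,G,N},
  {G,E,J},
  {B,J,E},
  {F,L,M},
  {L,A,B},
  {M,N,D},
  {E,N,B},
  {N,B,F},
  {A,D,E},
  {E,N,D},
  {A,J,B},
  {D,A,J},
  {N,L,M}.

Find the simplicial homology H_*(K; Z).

Fix the vertex order A < B < D < E < F < G < J < L < M < N and write every simplex with vertices in increasing order. Then dim K = 2 and the simplices of K are:

  0-simplices (10): A, B, D, E, F, G, J, L, M, N
  1-simplices (30): AB, AD, AE, AG, AJ, AL, BE, BF, BJ, BL, BN, DE, DF, DJ, DM, DN, EG, EJ, EN, FG, FJ, FL, FM, FN, GJ, GL, GN, LM, LN, MN
  2-simplices (20): ABJ, ABL, ADE, ADJ, AEG, AGL, BEJ, BEN, BFL, BFN, DEN, DFJ, DFM, DMN, EGJ, FGJ, FGN, FLM, GLN, LMN

Hence C_0 ≅ Z^10, C_1 ≅ Z^30, C_2 ≅ Z^20.

Boundary ∂_1: C_1 → C_0 is given by ∂[p,q] = [q] − [p].
The resulting 10×30 matrix has rank 9, and its Smith normal form has invariant factors (1,1,1,1,1,1,1,1,1).

Boundary ∂_2: C_2 → C_1 maps a triangle to the signed sum of its edges. For instance
  ∂FLM = LM − FM + FL,
  ∂BEJ = EJ − BJ + BE.
The resulting 30×20 matrix has rank 20, and its Smith normal form has invariant factors (1,1,1,1,1,1,1,1,1,1,1,1,1,1,1,1,1,1,1,2).

Now H_k = ker ∂_k / im ∂_{k+1}, so:

  H_0: rank C_0 − rank ∂_1 = 10 − 9 = 1, and the invariant factors of ∂_1 are all 1, so H_0 = Z.
  H_1: rank ker ∂_1 − rank ∂_2 = (30 − 9) − 20 = 1, and ∂_2 has invariant factor 2 > 1, so H_1 = Z ⊕ Z/2Z.
  H_2: rank ker ∂_2 − rank ∂_3 = (20 − 20) − 0 = 0, and there is no ∂_3, so H_2 = 0.

As a check, the Euler characteristic is 10 − 30 + 20 = 0, which agrees with 1 − 1 + 0 = 0.
(K is a triangulation of the Klein bottle.)

H_0 = Z,  H_1 = Z ⊕ Z/2Z,  H_2 = 0.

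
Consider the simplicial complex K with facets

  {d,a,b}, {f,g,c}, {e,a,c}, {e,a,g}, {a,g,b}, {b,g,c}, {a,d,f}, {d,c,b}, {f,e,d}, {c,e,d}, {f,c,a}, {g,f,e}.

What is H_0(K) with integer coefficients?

We work with the vertex ordering a < b < c < d < e < f < g. The simplices of K, each written with vertices in increasing order, are:

  0-simplices (7): a, b, c, d, e, f, g
  1-simplices (18): ab, ac, ad, ae, af, ag, bc, bd, bg, cd, ce, cf, cg, de, df, ef, eg, fg
  2-simplices (12): abd, abg, ace, acf, adf, aeg, bcd, bcg, cde, cfg, def, efg

Hence C_0 ≅ Z^7, C_1 ≅ Z^18, C_2 ≅ Z^12.

The boundary map ∂_1: C_1 → C_0 maps an edge to its endpoints' difference, ∂[p,q] = q − p.
The resulting 7×18 matrix has rank 6, and its Smith normal form has invariant factors (1,1,1,1,1,1).

∂_2: C_2 → C_1 maps a triangle to the signed sum of its edges. For instance
  ∂def = ef − df + de,
  ∂adf = df − af + ad.
The 18×12 boundary matrix has rank 12 and Smith normal form diag(1,1,1,1,1,1,1,1,1,1,1,2).

From H_k ≅ ker(∂_k) / im(∂_{k+1}) we obtain:

  H_0: rank C_0 − rank ∂_1 = 7 − 6 = 1, and the invariant factors of ∂_1 are all 1, so H_0 = Z.

(K is a triangulation of the real projective plane RP^2.)

H_0 ≅ Z.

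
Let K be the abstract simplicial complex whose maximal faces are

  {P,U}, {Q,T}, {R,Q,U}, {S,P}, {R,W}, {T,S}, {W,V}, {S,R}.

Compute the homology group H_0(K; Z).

H_0 = Z.

K has 8 vertices, 10 edges, 1 triangle.
rank ∂_0 = 0, rank ∂_1 = 7 ⇒ b_0 = 8 − 0 − 7 = 1; all invariant factors of ∂_1 are 1 so no torsion. So H_0 ≅ Z.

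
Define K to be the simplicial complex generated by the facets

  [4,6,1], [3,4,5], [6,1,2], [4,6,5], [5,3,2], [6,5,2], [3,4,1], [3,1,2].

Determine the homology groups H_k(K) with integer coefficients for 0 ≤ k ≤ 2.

H_0 ≅ Z,  H_1 = 0,  H_2 ≅ Z.

Take the total order 1 < 2 < 3 < 4 < 5 < 6 on the vertex set. Then K (dimension 2) consists of the simplices:

  0-simplices (6): [1], [2], [3], [4], [5], [6]
  1-simplices (12): [1,2], [1,3], [1,4], [1,6], [2,3], [2,5], [2,6], [3,4], [3,5], [4,5], [4,6], [5,6]
  2-simplices (8): [1,2,3], [1,2,6], [1,3,4], [1,4,6], [2,3,5], [2,5,6], [3,4,5], [4,5,6]

Hence C_0 ≅ Z^6, C_1 ≅ Z^12, C_2 ≅ Z^8.

Boundary ∂_1: C_1 → C_0 sends each edge [p,q] (with p < q) to q − p.
This gives a 6×12 integer matrix of rank 5; reducing to Smith normal form yields diagonal entries (1,1,1,1,1).

∂_2: C_2 → C_1 sends each 2-simplex [p,q,r] to [q,r] − [p,r] + [p,q]. For instance
  ∂[4,5,6] = [5,6] − [4,6] + [4,5],
  ∂[2,5,6] = [5,6] − [2,6] + [2,5].
The 12×8 boundary matrix has rank 7 and Smith normal form diag(1,1,1,1,1,1,1).

Reading off H_k = ker ∂_k / im ∂_{k+1}:

  H_0: rank C_0 − rank ∂_1 = 6 − 5 = 1, and the invariant factors of ∂_1 are all 1, so H_0 ≅ Z.
  H_1: rank ker ∂_1 − rank ∂_2 = (12 − 5) − 7 = 0, and the invariant factors of ∂_2 are all 1, so H_1 ≅ 0.
  H_2: rank ker ∂_2 − rank ∂_3 = (8 − 7) − 0 = 1, and there is no ∂_3, so H_2 ≅ Z.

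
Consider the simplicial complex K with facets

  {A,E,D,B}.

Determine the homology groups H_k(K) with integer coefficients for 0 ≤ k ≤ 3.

H_0 ≅ Z,  H_1 = 0,  H_2 = 0,  H_3 = 0.

Fix the vertex order A < B < D < E and write every simplex with vertices in increasing order. Then dim K = 3 and the simplices of K are:

  0-simplices (4): A, B, D, E
  1-simplices (6): AB, AD, AE, BD, BE, DE
  2-simplices (4): ABD, ABE, ADE, BDE
  3-simplices (1): ABDE

giving chain groups C_0 ≅ Z^4, C_1 ≅ Z^6, C_2 ≅ Z^4, C_3 ≅ Z^1.

∂_1: C_1 → C_0 sends each edge [p,q] (with p < q) to q − p.
This gives a 4×6 integer matrix of rank 3; reducing to Smith normal form yields diagonal entries (1,1,1).

∂_2: C_2 → C_1 maps a triangle to the signed sum of its edges. For instance
  ∂BDE = DE − BE + BD,
  ∂ADE = DE − AE + AD.
The 6×4 boundary matrix has rank 3 and Smith normal form diag(1,1,1).

The boundary map ∂_3: C_3 → C_2 sends each 3-simplex σ to the alternating sum Σ_i (−1)^i (σ with its i-th vertex removed). For instance
  ∂ABDE = BDE − ADE + ABE − ABD.
The resulting 4×1 matrix has rank 1, and its Smith normal form has invariant factors (1).

From H_k ≅ ker(∂_k) / im(∂_{k+1}) we obtain:

  H_0: rank C_0 − rank ∂_1 = 4 − 3 = 1, and the invariant factors of ∂_1 are all 1, so H_0 = Z.
  H_1: rank ker ∂_1 − rank ∂_2 = (6 − 3) − 3 = 0, and the invariant factors of ∂_2 are all 1, so H_1 = 0.
  H_2: rank ker ∂_2 − rank ∂_3 = (4 − 3) − 1 = 0, and the invariant factors of ∂_3 are all 1, so H_2 = 0.
  H_3: rank ker ∂_3 − rank ∂_4 = (1 − 1) − 0 = 0, and there is no ∂_4, so H_3 = 0.

(K is a triangulation of the 3-simplex.)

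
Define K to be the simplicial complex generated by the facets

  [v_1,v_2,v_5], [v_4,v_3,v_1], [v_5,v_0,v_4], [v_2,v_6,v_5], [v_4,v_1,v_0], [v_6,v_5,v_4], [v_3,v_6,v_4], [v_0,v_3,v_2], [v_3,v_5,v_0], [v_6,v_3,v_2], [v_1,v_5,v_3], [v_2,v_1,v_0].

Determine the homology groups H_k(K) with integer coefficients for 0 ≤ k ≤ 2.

We work with the vertex ordering v_0 < v_1 < v_2 < v_3 < v_4 < v_5 < v_6. The simplices of K, each written with vertices in increasing order, are:

  0-simplices (7): [v_0], [v_1], [v_2], [v_3], [v_4], [v_5], [v_6]
  1-simplices (18): (18 of them)
  2-simplices (12): (12 of them)

Hence C_0 ≅ Z^7, C_1 ≅ Z^18, C_2 ≅ Z^12.

The boundary map ∂_1: C_1 → C_0 maps an edge to its endpoints' difference, ∂[p,q] = q − p. For instance
  ∂[v_2,v_3] = [v_3] − [v_2].
The 7×18 boundary matrix has rank 6 and Smith normal form diag(1,1,1,1,1,1).

Boundary ∂_2: C_2 → C_1 acts by ∂[p,q,r] = [q,r] − [p,r] + [p,q]. For instance
  ∂[v_1,v_3,v_5] = [v_3,v_5] − [v_1,v_5] + [v_1,v_3],
  ∂[v_0,v_2,v_3] = [v_2,v_3] − [v_0,v_3] + [v_0,v_2].
As a 18×12 matrix over Z this has rank 12, with invariant factors (1,1,1,1,1,1,1,1,1,1,1,2).

Reading off H_k = ker ∂_k / im ∂_{k+1}:

  H_0: rank C_0 − rank ∂_1 = 7 − 6 = 1, and the invariant factors of ∂_1 are all 1, so H_0 = Z.
  H_1: rank ker ∂_1 − rank ∂_2 = (18 − 6) − 12 = 0, and ∂_2 has invariant factor 2 > 1, so H_1 = Z_2.
  H_2: rank ker ∂_2 − rank ∂_3 = (12 − 12) − 0 = 0, and there is no ∂_3, so H_2 = 0.

As a check, the Euler characteristic is 7 − 18 + 12 = 1, which agrees with 1 − 0 + 0 = 1.
(K is a triangulation of the real projective plane RP^2.)

H_0 ≅ Z,  H_1 ≅ Z_2,  H_2 = 0.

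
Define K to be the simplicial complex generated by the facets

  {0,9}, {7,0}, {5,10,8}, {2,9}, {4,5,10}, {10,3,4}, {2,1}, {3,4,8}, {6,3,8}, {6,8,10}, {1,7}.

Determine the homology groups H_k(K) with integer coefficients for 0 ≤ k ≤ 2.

K has 11 vertices, 17 edges, 6 triangles.
rank ∂_0 = 0, rank ∂_1 = 9 ⇒ b_0 = 11 − 0 − 9 = 2; all invariant factors of ∂_1 are 1 so no torsion. So H_0 ≅ Z^2.
rank ∂_1 = 9, rank ∂_2 = 6 ⇒ b_1 = 17 − 9 − 6 = 2; all invariant factors of ∂_2 are 1 so no torsion. So H_1 ≅ Z^2.
rank ∂_2 = 6, rank ∂_3 = 0 ⇒ b_2 = 6 − 6 − 0 = 0. So H_2 ≅ 0.

H_0 = Z^2,  H_1 = Z^2,  H_2 = 0.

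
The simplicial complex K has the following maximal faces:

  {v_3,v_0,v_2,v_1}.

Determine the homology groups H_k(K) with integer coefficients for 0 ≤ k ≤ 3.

H_0 = Z,  H_1 = 0,  H_2 = 0,  H_3 = 0.

Order the vertices as v_0 < v_1 < v_2 < v_3. Listing each simplex with vertices in this order, K has dimension 3 with simplices:

  0-simplices (4): [v_0], [v_1], [v_2], [v_3]
  1-simplices (6): [v_0,v_1], [v_0,v_2], [v_0,v_3], [v_1,v_2], [v_1,v_3], [v_2,v_3]
  2-simplices (4): [v_0,v_1,v_2], [v_0,v_1,v_3], [v_0,v_2,v_3], [v_1,v_2,v_3]
  3-simplices (1): [v_0,v_1,v_2,v_3]

giving chain groups C_0 ≅ Z^4, C_1 ≅ Z^6, C_2 ≅ Z^4, C_3 ≅ Z^1.

The boundary map ∂_1: C_1 → C_0 sends each edge [p,q] (with p < q) to q − p.
The 4×6 boundary matrix has rank 3 and Smith normal form diag(1,1,1).

Boundary ∂_2: C_2 → C_1 maps a triangle to the signed sum of its edges. For instance
  ∂[v_0,v_1,v_2] = [v_1,v_2] − [v_0,v_2] + [v_0,v_1],
  ∂[v_1,v_2,v_3] = [v_2,v_3] − [v_1,v_3] + [v_1,v_2].
This gives a 6×4 integer matrix of rank 3; reducing to Smith normal form yields diagonal entries (1,1,1).

The boundary map ∂_3: C_3 → C_2 sends each 3-simplex σ to the alternating sum Σ_i (−1)^i (σ with its i-th vertex removed). For instance
  ∂[v_0,v_1,v_2,v_3] = [v_1,v_2,v_3] − [v_0,v_2,v_3] + [v_0,v_1,v_3] − [v_0,v_1,v_2].
This gives a 4×1 integer matrix of rank 1; reducing to Smith normal form yields diagonal entries (1).

Now H_k = ker ∂_k / im ∂_{k+1}, so:

  H_0: rank C_0 − rank ∂_1 = 4 − 3 = 1, and the invariant factors of ∂_1 are all 1, so H_0 = Z.
  H_1: rank ker ∂_1 − rank ∂_2 = (6 − 3) − 3 = 0, and the invariant factors of ∂_2 are all 1, so H_1 = 0.
  H_2: rank ker ∂_2 − rank ∂_3 = (4 − 3) − 1 = 0, and the invariant factors of ∂_3 are all 1, so H_2 = 0.
  H_3: rank ker ∂_3 − rank ∂_4 = (1 − 1) − 0 = 0, and there is no ∂_4, so H_3 = 0.

As a check, the Euler characteristic is 4 − 6 + 4 − 1 = 1, which agrees with 1 − 0 + 0 − 0 = 1.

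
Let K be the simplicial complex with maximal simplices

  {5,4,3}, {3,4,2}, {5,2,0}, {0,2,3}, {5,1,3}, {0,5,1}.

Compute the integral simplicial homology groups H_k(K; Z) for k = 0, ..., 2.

H_0 ≅ Z,  H_1 ≅ Z,  H_2 = 0.

K has 6 vertices, 12 edges, 6 triangles.
rank ∂_0 = 0, rank ∂_1 = 5 ⇒ b_0 = 6 − 0 − 5 = 1; all invariant factors of ∂_1 are 1 so no torsion. So H_0 ≅ Z.
rank ∂_1 = 5, rank ∂_2 = 6 ⇒ b_1 = 12 − 5 − 6 = 1; all invariant factors of ∂_2 are 1 so no torsion. So H_1 ≅ Z.
rank ∂_2 = 6, rank ∂_3 = 0 ⇒ b_2 = 6 − 6 − 0 = 0. So H_2 ≅ 0.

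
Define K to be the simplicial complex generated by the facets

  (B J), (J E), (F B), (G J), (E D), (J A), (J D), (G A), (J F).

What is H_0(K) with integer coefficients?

We work with the vertex ordering A < B < D < E < F < G < J. The simplices of K, each written with vertices in increasing order, are:

  0-simplices (7): A, B, D, E, F, G, J
  1-simplices (9): AG, AJ, BF, BJ, DE, DJ, EJ, FJ, GJ

so the chain groups are C_0 ≅ Z^7, C_1 ≅ Z^9.

∂_1: C_1 → C_0 maps an edge to its endpoints' difference, ∂[p,q] = q − p.
The resulting 7×9 matrix has rank 6, and its Smith normal form has invariant factors (1,1,1,1,1,1).

Reading off H_k = ker ∂_k / im ∂_{k+1}:

  H_0: rank C_0 − rank ∂_1 = 7 − 6 = 1, and the invariant factors of ∂_1 are all 1, so H_0 ≅ Z.

H_0 = Z.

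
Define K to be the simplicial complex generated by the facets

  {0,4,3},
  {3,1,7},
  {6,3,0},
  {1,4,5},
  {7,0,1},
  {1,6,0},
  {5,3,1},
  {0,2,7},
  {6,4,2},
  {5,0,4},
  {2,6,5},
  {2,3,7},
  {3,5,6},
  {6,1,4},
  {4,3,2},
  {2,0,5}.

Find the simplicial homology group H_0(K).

H_0 ≅ Z.

Order the vertices as 0 < 1 < 2 < 3 < 4 < 5 < 6 < 7. Listing each simplex with vertices in this order, K has dimension 2 with simplices:

  0-simplices (8): [0], [1], [2], [3], [4], [5], [6], [7]
  1-simplices (24): (24 of them)
  2-simplices (16): [0,1,6], [0,1,7], [0,2,5], [0,2,7], [0,3,4], [0,3,6], [0,4,5], [1,3,5], [1,3,7], [1,4,5], [1,4,6], [2,3,4], [2,3,7], [2,4,6], [2,5,6], [3,5,6]

giving chain groups C_0 ≅ Z^8, C_1 ≅ Z^24, C_2 ≅ Z^16.

∂_1: C_1 → C_0 maps an edge to its endpoints' difference, ∂[p,q] = q − p. For instance
  ∂[0,4] = [4] − [0].
As a 8×24 matrix over Z this has rank 7, with invariant factors (1,1,1,1,1,1,1).

The boundary map ∂_2: C_2 → C_1 acts by ∂[p,q,r] = [q,r] − [p,r] + [p,q]. For instance
  ∂[1,4,5] = [4,5] − [1,5] + [1,4],
  ∂[2,5,6] = [5,6] − [2,6] + [2,5].
As a 24×16 matrix over Z this has rank 15, with invariant factors (1,1,1,1,1,1,1,1,1,1,1,1,1,1,1).

Now H_k = ker ∂_k / im ∂_{k+1}, so:

  H_0: rank C_0 − rank ∂_1 = 8 − 7 = 1, and the invariant factors of ∂_1 are all 1, so H_0 ≅ Z.

(K is a triangulation of the torus T^2.)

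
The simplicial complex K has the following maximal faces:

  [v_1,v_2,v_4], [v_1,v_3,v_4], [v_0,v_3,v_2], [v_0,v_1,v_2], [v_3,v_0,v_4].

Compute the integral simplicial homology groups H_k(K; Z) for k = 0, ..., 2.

H_0 = Z,  H_1 = Z,  H_2 = 0.

We work with the vertex ordering v_0 < v_1 < v_2 < v_3 < v_4. The simplices of K, each written with vertices in increasing order, are:

  0-simplices (5): [v_0], [v_1], [v_2], [v_3], [v_4]
  1-simplices (10): [v_0,v_1], [v_0,v_2], [v_0,v_3], [v_0,v_4], [v_1,v_2], [v_1,v_3], [v_1,v_4], [v_2,v_3], [v_2,v_4], [v_3,v_4]
  2-simplices (5): [v_0,v_1,v_2], [v_0,v_2,v_3], [v_0,v_3,v_4], [v_1,v_2,v_4], [v_1,v_3,v_4]

so the chain groups are C_0 ≅ Z^5, C_1 ≅ Z^10, C_2 ≅ Z^5.

Boundary ∂_1: C_1 → C_0 is given by ∂[p,q] = [q] − [p]. For instance
  ∂[v_1,v_3] = [v_3] − [v_1].
This gives a 5×10 integer matrix of rank 4; reducing to Smith normal form yields diagonal entries (1,1,1,1).

∂_2: C_2 → C_1 maps a triangle to the signed sum of its edges. For instance
  ∂[v_0,v_1,v_2] = [v_1,v_2] − [v_0,v_2] + [v_0,v_1],
  ∂[v_0,v_2,v_3] = [v_2,v_3] − [v_0,v_3] + [v_0,v_2].
This gives a 10×5 integer matrix of rank 5; reducing to Smith normal form yields diagonal entries (1,1,1,1,1).

Computing H_k = (kernel of ∂_k) / (image of ∂_{k+1}):

  H_0: rank C_0 − rank ∂_1 = 5 − 4 = 1, and the invariant factors of ∂_1 are all 1, so H_0 ≅ Z.
  H_1: rank ker ∂_1 − rank ∂_2 = (10 − 4) − 5 = 1, and the invariant factors of ∂_2 are all 1, so H_1 ≅ Z.
  H_2: rank ker ∂_2 − rank ∂_3 = (5 − 5) − 0 = 0, and there is no ∂_3, so H_2 ≅ 0.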